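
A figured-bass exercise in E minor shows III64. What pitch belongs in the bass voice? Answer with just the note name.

D

III in E minor has root G; the chord is G-B-D.
The figure 64 means second inversion — the fifth is in the bass.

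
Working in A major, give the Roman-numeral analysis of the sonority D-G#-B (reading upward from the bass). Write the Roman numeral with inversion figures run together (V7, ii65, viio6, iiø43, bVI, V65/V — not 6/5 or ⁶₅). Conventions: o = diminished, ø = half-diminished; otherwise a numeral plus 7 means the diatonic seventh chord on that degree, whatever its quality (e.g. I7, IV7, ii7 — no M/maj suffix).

viio64

The pitches G#-B-D form a diminished triad rooted on G#.
In A major, G# is the leading tone; the diatonic diminished triad there is viio.
With D in the bass the chord is in second inversion, so the figured bass is 64.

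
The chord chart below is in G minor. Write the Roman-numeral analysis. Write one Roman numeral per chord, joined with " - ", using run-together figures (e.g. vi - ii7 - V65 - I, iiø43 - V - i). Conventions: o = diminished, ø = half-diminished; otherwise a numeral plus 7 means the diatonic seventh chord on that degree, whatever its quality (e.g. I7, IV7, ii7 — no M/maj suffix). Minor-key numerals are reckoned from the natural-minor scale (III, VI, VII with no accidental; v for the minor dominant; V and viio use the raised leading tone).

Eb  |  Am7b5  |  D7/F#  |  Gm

VI - iiø7 - V65 - i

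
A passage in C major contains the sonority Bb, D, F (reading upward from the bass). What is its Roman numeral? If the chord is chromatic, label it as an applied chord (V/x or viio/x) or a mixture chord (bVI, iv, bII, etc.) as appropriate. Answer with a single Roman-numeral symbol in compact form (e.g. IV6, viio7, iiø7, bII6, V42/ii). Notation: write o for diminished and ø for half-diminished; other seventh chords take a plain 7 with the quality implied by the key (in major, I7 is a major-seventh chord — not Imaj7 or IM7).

bVII

Stacked in thirds the chord is Bb-D-F: a major triad on Bb.
Bb is the lowered seventh degree of C major (diatonic 7 would be B). This is a major triad on the lowered seventh degree (the subtonic), borrowed from the parallel minor.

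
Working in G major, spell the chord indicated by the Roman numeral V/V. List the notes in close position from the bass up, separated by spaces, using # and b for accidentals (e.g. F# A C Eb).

The slash means an applied dominant: we want the dominant of V. In G major, V is D major, and its dominant is built on A.
Building a major triad on A gives A-C#-E.

A C# E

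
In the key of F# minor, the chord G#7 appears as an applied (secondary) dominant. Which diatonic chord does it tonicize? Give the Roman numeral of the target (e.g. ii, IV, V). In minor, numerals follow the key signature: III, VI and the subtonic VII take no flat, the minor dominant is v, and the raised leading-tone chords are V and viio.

V

The chord is a dominant seventh chord on G#.
A dominant resolves down a perfect fifth: G# → C#. In F# minor, C# is scale degree 5, i.e. V.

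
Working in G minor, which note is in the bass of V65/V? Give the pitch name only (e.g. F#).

The applied chord V65/V is rooted on A: A-C#-E-G.
The figure 65 means first inversion — the third is in the bass.

C#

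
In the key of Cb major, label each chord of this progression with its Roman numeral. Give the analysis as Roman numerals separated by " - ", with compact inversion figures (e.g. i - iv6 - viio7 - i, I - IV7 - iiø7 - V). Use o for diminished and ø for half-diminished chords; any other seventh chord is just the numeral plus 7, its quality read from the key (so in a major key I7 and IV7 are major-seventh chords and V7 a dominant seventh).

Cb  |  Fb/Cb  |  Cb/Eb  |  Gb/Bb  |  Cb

Cb: root Cb is the tonic; major triad there is I.
Fb/Cb: major triad on Fb = scale degree 4 → IV64.
Cb/Eb: root Cb is the tonic; major triad there is I6.
Gb/Bb: major triad on Gb = scale degree 5 → V6.
Cb: root Cb is the tonic; major triad there is I.

I - IV64 - I6 - V6 - I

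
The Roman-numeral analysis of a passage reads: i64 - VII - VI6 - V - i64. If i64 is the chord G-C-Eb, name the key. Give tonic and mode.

The chord Cm/G is a minor triad rooted on C; its label is i64.
If C is scale degree 1 and the mode makes that degree carry a minor triad, the tonic is C and the mode is minor.

C minor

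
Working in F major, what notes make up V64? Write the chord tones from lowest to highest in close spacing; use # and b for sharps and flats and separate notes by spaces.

In F major, the dominant is C, and the diatonic chord built there is a major triad.
That chord is spelled C-E-G.
With the 64 figure the chord is in second inversion; from the bass G upward in close position it reads G-C-E.

G C E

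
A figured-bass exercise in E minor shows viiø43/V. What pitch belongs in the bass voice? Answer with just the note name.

The applied chord viiø43/V is rooted on A#: A#-C#-E-G#.
The figure 43 means second inversion — the fifth is in the bass.

E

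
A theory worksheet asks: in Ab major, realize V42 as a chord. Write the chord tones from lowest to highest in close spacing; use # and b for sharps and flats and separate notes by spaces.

The numeral's case and figure indicate a dominant seventh chord. In Ab major its root, the dominant, is Eb.
Stacking thirds from Eb gives Eb-G-Bb-Db.
With the 42 figure the chord is in third inversion; from the bass Db upward in close position it reads Db-Eb-G-Bb.

Db Eb G Bb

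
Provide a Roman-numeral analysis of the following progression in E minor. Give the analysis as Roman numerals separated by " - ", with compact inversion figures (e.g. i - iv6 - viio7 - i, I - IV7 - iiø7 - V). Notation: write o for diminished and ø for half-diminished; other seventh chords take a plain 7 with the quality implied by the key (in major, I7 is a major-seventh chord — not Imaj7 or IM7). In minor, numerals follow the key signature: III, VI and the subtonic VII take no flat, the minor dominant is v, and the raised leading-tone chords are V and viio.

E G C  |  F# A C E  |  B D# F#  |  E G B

E-G-C: root C is the submediant; major triad there is VI6.
F#-A-C-E has root F#, degree 2 in E minor, so iiø7.
B-D#-F#: major triad on B = scale degree 5 → V.
E-G-B has root E, degree 1 in E minor, so i.

VI6 - iiø7 - V - i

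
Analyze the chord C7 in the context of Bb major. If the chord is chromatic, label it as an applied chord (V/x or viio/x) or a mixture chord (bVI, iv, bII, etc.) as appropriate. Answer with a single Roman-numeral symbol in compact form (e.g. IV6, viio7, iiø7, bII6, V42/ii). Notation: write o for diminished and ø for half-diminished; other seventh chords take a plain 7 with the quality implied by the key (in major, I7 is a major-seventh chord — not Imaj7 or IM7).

Stacked in thirds the chord is C-E-G-Bb: a dominant seventh chord on C.
C is not a diatonic chord root with this quality in Bb major, but it lies a perfect fifth above F (V), so the chord functions as an applied dominant of V.

V7/V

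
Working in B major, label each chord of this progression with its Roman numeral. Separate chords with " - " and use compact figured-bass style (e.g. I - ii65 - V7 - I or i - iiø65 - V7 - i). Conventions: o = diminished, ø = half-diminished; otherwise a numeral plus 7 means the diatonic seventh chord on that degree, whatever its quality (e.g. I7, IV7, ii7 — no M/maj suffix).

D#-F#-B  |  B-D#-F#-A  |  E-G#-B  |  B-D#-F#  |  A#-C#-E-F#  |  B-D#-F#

I6 - V7/IV - IV - I - V65 - I

D#-F#-B has root B, degree 1 in B major, so I6.
B-D#-F#-A is the secondary dominant of IV (dominant seventh chord on B): V7/IV.
E-G#-B: root E is the subdominant; major triad there is IV.
B-D#-F#: major triad on B = scale degree 1 → I.
A#-C#-E-F# has root F#, degree 5 in B major, so V65.
B-D#-F#: major triad on B = scale degree 1 → I.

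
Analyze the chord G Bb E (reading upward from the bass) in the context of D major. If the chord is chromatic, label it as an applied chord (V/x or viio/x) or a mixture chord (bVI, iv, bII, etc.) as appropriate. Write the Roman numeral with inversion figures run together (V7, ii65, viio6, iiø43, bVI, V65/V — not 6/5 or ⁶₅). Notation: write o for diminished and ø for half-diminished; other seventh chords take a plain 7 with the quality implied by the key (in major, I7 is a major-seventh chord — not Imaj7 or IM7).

iio6

Stacked in thirds the chord is E-G-Bb: a diminished triad on E.
E is the second degree of D major. This is the diminished supertonic triad, borrowed from the parallel minor.
With G in the bass the chord is in first inversion, so the figured bass is 6.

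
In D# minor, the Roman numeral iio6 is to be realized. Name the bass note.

G#

iio in D# minor has root E#; the chord is E#-G#-B.
The figure 6 means first inversion — the third is in the bass.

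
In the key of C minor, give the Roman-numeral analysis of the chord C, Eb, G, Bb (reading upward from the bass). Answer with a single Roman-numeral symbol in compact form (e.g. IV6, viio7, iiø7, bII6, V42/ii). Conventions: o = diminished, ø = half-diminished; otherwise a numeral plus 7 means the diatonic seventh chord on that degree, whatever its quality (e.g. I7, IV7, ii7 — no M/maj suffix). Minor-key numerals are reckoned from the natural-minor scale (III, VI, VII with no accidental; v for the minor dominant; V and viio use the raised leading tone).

i7

Stacked in thirds the chord is C-Eb-G-Bb: a minor seventh chord on C.
C is scale degree 1 in C minor, and a minor seventh chord on that degree is written i7.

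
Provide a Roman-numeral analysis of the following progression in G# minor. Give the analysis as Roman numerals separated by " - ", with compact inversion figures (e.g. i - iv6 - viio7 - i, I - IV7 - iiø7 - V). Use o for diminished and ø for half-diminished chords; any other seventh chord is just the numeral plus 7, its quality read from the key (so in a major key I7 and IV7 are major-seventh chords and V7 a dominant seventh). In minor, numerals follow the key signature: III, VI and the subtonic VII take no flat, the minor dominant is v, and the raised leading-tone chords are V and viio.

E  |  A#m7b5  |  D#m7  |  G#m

E has root E, degree 6 in G# minor, so VI.
A#m7b5: half-diminished seventh chord on A# = scale degree 2 → iiø7.
D#m7: root D# is the dominant; minor seventh chord there is v7.
G#m: minor triad on G# = scale degree 1 → i.

VI - iiø7 - v7 - i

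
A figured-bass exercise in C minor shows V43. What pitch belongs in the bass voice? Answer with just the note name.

V in C minor has root G; the chord is G-B-D-F.
The figure 43 means second inversion — the fifth is in the bass.

D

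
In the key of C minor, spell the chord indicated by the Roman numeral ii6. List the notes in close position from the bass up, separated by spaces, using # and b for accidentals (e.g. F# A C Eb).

F A D

ii6 is the minor supertonic, borrowed from the parallel major (the Dorian ii). In C minor that root is D.
So the chord is D-F-A.
The figured bass 6 indicates first inversion, placing the third (F) in the bass: F-A-D.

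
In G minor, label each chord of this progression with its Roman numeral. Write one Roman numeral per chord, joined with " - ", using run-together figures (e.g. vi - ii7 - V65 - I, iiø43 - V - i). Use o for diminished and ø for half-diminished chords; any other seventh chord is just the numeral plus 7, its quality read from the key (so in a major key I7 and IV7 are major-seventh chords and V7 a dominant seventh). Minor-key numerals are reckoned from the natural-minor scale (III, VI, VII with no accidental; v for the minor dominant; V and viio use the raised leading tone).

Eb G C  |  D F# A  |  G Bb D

iv6 - V - i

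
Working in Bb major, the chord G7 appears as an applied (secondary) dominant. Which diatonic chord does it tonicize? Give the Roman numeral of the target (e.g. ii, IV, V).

ii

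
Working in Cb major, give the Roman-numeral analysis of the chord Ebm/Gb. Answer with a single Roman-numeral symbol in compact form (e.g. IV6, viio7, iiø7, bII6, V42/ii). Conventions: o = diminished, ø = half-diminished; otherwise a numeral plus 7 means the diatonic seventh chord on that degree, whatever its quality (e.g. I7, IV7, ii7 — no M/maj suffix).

iii6

The pitches Eb-Gb-Bb form a minor triad rooted on Eb.
Eb is scale degree 3 in Cb major, and a minor triad on that degree is written iii.
With Gb in the bass the chord is in first inversion, so the figured bass is 6.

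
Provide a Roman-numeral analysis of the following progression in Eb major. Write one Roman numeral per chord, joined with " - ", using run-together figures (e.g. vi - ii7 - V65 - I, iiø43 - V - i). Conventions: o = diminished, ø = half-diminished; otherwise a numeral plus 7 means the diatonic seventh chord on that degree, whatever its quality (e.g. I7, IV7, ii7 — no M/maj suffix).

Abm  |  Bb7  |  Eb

iv - V7 - I

Abm is non-diatonic — iv, a mixture chord from Eb minor.
Bb7: dominant seventh chord on Bb = scale degree 5 → V7.
Eb has root Eb, degree 1 in Eb major, so I.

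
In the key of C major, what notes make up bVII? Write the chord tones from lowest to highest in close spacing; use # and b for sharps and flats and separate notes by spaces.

Bb D F

bVII is a major triad on the lowered seventh degree (the subtonic), borrowed from the parallel minor. In C major that root is Bb.
So the chord is Bb-D-F, a major triad.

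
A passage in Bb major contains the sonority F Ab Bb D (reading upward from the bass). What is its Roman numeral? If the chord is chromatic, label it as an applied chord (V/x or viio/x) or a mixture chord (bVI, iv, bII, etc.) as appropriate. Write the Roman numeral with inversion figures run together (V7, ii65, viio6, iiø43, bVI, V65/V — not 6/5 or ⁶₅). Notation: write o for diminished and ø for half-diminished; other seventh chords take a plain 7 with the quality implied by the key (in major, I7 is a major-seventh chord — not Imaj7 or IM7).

Stacked in thirds the chord is Bb-D-F-Ab: a dominant seventh chord on Bb.
Bb is not a diatonic chord root with this quality in Bb major, but it lies a perfect fifth above Eb (IV), so the chord functions as an applied dominant of IV.
With F in the bass the chord is in second inversion, so the figured bass is 43.

V43/IV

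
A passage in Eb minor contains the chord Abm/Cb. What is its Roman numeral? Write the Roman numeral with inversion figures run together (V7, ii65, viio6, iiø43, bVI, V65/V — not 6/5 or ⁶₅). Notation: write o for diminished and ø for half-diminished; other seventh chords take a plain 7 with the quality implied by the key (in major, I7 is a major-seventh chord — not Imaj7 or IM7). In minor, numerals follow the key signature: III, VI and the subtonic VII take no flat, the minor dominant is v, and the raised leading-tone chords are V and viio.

Stacked in thirds the chord is Ab-Cb-Eb: a minor triad on Ab.
Ab is scale degree 4 in Eb minor, and a minor triad on that degree is written iv.
With Cb in the bass the chord is in first inversion, so the figured bass is 6.

iv6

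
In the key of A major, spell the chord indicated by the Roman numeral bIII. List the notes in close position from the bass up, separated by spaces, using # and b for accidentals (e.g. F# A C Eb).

C E G

Scale degree 3 in A major is C#; lowering it a half step gives C. bIII is a major triad on the lowered third degree, borrowed from the parallel minor.
So the chord is C-E-G, a major triad.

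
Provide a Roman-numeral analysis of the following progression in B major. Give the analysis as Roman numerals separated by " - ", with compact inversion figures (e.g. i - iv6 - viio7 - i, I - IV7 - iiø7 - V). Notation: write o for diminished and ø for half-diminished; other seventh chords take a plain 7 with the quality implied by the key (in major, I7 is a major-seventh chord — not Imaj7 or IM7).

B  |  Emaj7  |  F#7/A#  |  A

B: major triad on B = scale degree 1 → I.
Emaj7 has root E, degree 4 in B major, so IV7.
F#7/A#: root F# is the dominant; dominant seventh chord there is V65.
A: A with this quality isn't in the key; it's bVII, borrowed from the parallel minor.

I - IV7 - V65 - bVII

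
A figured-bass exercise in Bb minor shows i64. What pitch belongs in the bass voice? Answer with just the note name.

F

i in Bb minor has root Bb; the chord is Bb-Db-F.
The figure 64 means second inversion — the fifth is in the bass.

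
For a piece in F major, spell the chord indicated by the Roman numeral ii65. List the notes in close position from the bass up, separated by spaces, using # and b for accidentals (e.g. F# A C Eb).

Bb D F G

The numeral's case and figure indicate a minor seventh chord. In F major its root, the supertonic, is G.
Stacking thirds from G gives G-Bb-D-F.
The figured bass 65 indicates first inversion, placing the third (Bb) in the bass: Bb-D-F-G.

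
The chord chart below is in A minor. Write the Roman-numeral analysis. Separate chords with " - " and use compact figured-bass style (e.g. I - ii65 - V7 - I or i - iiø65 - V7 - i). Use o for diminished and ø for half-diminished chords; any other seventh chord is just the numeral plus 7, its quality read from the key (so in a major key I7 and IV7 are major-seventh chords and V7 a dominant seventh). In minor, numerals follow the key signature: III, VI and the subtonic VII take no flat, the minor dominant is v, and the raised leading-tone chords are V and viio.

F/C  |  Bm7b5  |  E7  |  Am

VI64 - iiø7 - V7 - i

F/C: major triad on F = scale degree 6 → VI64.
Bm7b5: root B is the supertonic; half-diminished seventh chord there is iiø7.
E7: dominant seventh chord on E = scale degree 5 → V7.
Am: root A is the tonic; minor triad there is i.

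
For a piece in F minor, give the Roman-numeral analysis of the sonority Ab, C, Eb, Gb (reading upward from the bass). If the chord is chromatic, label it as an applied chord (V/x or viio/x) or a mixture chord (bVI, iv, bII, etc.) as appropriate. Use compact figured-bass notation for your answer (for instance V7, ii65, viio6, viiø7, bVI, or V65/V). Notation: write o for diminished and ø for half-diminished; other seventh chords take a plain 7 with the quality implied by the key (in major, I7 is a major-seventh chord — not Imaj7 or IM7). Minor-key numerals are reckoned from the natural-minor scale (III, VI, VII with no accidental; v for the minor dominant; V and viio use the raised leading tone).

Stacked in thirds the chord is Ab-C-Eb-Gb: a dominant seventh chord on Ab.
Ab is not a diatonic chord root with this quality in F minor, but it lies a perfect fifth above Db (VI), so the chord functions as an applied dominant of VI.

V7/VI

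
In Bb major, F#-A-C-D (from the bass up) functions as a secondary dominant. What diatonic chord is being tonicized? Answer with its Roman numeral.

vi

The chord is a dominant seventh chord on D.
A dominant resolves down a perfect fifth: D → G. In Bb major, G is scale degree 6, i.e. vi.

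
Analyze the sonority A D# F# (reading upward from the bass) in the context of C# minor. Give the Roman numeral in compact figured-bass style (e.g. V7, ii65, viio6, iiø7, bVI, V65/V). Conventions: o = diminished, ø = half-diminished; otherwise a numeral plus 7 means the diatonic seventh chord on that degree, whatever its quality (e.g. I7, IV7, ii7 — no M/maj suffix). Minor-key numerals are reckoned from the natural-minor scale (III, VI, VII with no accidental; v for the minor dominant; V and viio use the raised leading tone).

iio64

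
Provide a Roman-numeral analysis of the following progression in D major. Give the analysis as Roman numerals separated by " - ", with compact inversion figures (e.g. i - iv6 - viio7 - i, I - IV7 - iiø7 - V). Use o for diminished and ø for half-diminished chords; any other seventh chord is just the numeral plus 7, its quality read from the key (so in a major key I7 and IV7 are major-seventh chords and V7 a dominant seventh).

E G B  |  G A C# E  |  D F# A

E-G-B: minor triad on E = scale degree 2 → ii.
G-A-C#-E: dominant seventh chord on A = scale degree 5 → V42.
D-F#-A: major triad on D = scale degree 1 → I.

ii - V42 - I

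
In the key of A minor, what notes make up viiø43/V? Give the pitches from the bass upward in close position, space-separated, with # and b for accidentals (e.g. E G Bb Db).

The slash marks an applied leading-tone chord: viio of V. In A minor, V is E, so the leading tone to it is D#, a half step below.
Building a half-diminished seventh chord on D# gives D#-F#-A-C#.
With the 43 figure the chord is in second inversion; from the bass A upward in close position it reads A-C#-D#-F#.

A C# D# F#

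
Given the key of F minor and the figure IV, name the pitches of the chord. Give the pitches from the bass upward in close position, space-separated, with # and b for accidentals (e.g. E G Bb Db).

Bb D F

Scale degree 4 in F minor is Bb; here the chord built on it is altered to a major triad. IV is the major subdominant, borrowed from the parallel major.
So the chord is Bb-D-F, a major triad.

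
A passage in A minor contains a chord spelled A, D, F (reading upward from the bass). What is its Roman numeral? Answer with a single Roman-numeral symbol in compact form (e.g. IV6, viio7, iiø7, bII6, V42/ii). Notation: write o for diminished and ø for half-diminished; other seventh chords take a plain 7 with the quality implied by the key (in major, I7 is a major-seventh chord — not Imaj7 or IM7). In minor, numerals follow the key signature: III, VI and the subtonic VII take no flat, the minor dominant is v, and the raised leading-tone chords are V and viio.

iv64

The pitches D-F-A form a minor triad rooted on D.
D is scale degree 4 in A minor, and a minor triad on that degree is written iv.
With A in the bass the chord is in second inversion, so the figured bass is 64.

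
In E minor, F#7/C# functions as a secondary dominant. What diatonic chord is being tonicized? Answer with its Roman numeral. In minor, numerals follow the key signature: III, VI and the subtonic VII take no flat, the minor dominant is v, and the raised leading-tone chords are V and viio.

The chord is a dominant seventh chord on F#.
A dominant resolves down a perfect fifth: F# → B. In E minor, B is scale degree 5, i.e. V.

V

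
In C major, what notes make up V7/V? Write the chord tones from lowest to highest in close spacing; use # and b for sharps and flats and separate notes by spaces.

D F# A C

V7/V is a secondary dominant — the dominant seventh of V. V in C major is G, so the applied chord's root is D, a perfect fifth above.
Building a dominant seventh chord on D gives D-F#-A-C.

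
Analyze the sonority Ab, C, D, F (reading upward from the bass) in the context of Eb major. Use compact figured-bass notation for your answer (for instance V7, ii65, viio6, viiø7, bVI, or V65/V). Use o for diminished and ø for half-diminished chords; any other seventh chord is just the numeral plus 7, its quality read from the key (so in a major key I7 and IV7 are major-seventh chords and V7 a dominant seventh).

viiø43

Stacked in thirds the chord is D-F-Ab-C: a half-diminished seventh chord on D.
D is scale degree 7 in Eb major, and a half-diminished seventh chord on that degree is written viiø7.
With Ab in the bass the chord is in second inversion, so the figured bass is 43.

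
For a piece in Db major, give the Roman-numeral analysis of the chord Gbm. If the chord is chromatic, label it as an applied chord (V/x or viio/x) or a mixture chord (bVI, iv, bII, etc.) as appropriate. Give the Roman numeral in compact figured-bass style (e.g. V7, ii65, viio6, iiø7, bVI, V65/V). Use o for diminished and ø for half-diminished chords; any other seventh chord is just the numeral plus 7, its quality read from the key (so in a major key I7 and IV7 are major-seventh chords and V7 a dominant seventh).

iv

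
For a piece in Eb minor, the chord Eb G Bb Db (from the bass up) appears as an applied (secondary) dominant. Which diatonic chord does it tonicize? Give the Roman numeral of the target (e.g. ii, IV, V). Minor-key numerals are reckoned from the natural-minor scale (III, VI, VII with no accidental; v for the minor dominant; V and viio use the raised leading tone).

iv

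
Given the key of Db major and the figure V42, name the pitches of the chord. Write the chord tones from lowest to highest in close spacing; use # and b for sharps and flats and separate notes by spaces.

In Db major, scale degree 5 is Ab, and the diatonic chord built there is a dominant seventh chord.
Stacking thirds from Ab gives Ab-C-Eb-Gb.
The figured bass 42 indicates third inversion, placing the seventh (Gb) in the bass: Gb-Ab-C-Eb.

Gb Ab C Eb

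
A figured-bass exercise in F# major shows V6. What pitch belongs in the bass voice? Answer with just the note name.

E#

V in F# major has root C#; the chord is C#-E#-G#.
The figure 6 means first inversion — the third is in the bass.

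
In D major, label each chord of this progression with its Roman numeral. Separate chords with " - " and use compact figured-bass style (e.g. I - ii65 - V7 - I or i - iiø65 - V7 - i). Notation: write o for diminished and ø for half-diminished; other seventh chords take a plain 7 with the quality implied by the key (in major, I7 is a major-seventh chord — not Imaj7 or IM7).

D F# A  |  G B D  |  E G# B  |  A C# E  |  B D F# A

I - IV - V/V - V - vi7

D-F#-A: major triad on D = scale degree 1 → I.
G-B-D: major triad on G = scale degree 4 → IV.
E-G#-B: a major triad on E, the applied dominant of V → V/V.
A-C#-E has root A, degree 5 in D major, so V.
B-D-F#-A has root B, degree 6 in D major, so vi7.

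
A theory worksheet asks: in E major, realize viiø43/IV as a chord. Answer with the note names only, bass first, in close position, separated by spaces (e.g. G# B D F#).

D F# G# B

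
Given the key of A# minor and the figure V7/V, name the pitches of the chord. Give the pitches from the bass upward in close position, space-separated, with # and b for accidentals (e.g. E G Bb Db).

V7/V is a secondary dominant — the dominant seventh of V. V in A# minor is E#, so the applied chord's root is B#, a perfect fifth above.
Building a dominant seventh chord on B# gives B#-D##-F##-A#.

B# D## F## A#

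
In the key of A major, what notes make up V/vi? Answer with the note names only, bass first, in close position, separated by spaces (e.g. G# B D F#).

C# E# G#

V/vi is a secondary dominant — the dominant triad of vi. vi in A major is F#, so the applied chord's root is C#, a perfect fifth above.
Building a major triad on C# gives C#-E#-G#.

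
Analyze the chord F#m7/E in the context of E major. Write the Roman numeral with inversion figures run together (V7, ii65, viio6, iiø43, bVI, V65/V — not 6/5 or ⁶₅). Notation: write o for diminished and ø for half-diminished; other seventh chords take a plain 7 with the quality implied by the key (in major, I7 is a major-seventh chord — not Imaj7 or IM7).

Stacked in thirds the chord is F#-A-C#-E: a minor seventh chord on F#.
F# is scale degree 2 in E major, and a minor seventh chord on that degree is written ii7.
With E in the bass the chord is in third inversion, so the figured bass is 42.

ii42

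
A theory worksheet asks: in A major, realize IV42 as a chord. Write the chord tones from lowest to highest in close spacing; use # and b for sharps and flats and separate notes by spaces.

C# D F# A

The numeral's case and figure indicate a major seventh chord. In A major its root, scale degree 4, is D.
That chord is spelled D-F#-A-C#.
With the 42 figure the chord is in third inversion; from the bass C# upward in close position it reads C#-D-F#-A.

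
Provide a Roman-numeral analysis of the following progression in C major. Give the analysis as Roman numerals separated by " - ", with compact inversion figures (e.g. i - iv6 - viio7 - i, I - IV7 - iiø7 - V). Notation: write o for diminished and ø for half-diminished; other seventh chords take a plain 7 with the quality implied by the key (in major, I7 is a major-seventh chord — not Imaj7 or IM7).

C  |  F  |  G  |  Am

I - IV - V - vi

C has root C, degree 1 in C major, so I.
F has root F, degree 4 in C major, so IV.
G: major triad on G = scale degree 5 → V.
Am has root A, degree 6 in C major, so vi.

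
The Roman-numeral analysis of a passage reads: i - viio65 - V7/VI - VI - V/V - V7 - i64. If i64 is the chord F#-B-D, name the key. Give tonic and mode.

B minor

The anchor chord is a minor triad on B, labeled i64.
If B is scale degree 1 and the mode makes that degree carry a minor triad, the tonic is B and the mode is minor.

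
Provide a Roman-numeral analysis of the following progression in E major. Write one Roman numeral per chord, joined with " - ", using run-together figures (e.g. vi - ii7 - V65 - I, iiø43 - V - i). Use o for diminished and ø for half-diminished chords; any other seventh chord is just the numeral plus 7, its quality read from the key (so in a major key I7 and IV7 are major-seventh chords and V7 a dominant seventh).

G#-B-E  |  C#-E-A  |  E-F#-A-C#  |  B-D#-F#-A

G#-B-E: root E is the tonic; major triad there is I6.
C#-E-A: major triad on A = scale degree 4 → IV6.
E-F#-A-C#: minor seventh chord on F# = scale degree 2 → ii42.
B-D#-F#-A: root B is the dominant; dominant seventh chord there is V7.

I6 - IV6 - ii42 - V7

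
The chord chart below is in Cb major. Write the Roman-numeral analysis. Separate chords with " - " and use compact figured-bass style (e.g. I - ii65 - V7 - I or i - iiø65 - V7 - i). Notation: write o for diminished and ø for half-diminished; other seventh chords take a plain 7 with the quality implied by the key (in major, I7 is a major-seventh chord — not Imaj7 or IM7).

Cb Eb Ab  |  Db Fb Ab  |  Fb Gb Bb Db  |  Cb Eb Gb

vi6 - ii - V42 - I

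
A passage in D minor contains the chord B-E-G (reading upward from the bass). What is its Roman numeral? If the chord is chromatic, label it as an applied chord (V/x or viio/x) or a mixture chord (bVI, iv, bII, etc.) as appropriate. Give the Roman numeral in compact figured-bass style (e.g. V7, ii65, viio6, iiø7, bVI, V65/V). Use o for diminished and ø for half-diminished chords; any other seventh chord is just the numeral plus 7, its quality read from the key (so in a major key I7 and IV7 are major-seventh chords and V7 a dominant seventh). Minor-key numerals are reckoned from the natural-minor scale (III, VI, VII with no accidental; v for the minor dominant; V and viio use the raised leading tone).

ii64

Stacked in thirds the chord is E-G-B: a minor triad on E.
E is the second degree of D minor. This is the minor supertonic, borrowed from the parallel major (the Dorian ii).
With B in the bass the chord is in second inversion, so the figured bass is 64.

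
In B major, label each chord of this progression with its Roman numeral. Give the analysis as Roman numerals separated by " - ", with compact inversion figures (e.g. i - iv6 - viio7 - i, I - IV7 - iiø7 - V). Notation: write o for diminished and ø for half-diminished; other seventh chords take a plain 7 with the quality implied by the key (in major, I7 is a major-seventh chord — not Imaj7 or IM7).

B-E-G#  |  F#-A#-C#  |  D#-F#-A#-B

IV64 - V - I65

B-E-G# has root E, degree 4 in B major, so IV64.
F#-A#-C#: major triad on F# = scale degree 5 → V.
D#-F#-A#-B: root B is the tonic; major seventh chord there is I65.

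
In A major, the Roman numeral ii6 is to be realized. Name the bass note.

D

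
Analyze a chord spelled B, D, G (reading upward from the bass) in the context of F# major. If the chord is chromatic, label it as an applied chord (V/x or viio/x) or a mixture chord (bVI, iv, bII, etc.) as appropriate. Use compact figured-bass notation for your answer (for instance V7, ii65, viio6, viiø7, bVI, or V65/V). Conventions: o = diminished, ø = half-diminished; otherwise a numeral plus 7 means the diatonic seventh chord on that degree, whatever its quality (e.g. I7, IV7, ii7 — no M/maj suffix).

bII6

The pitches G-B-D form a major triad rooted on G.
G is the lowered second degree of F# major (diatonic 2 would be G#). This is the Neapolitan sixth — a major triad on the lowered second degree, here in its customary first inversion.
With B in the bass the chord is in first inversion, so the figured bass is 6.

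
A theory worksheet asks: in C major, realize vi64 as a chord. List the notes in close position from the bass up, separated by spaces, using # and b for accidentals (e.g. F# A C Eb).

In C major, the sixth degree is A, and the diatonic chord built there is a minor triad.
Stacking thirds from A gives A-C-E.
With the 64 figure the chord is in second inversion; from the bass E upward in close position it reads E-A-C.

E A C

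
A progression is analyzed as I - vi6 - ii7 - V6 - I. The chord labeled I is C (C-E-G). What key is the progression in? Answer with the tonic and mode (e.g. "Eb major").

I is given as C-E-G — a major triad with root C.
If C is scale degree 1 and the mode makes that degree carry a major triad, the tonic is C and the mode is major.

C major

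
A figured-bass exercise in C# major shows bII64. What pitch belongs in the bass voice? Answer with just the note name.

A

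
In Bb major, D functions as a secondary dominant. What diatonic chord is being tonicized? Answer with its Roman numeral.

vi

The chord is a major triad on D.
A dominant resolves down a perfect fifth: D → G. In Bb major, G is scale degree 6, i.e. vi.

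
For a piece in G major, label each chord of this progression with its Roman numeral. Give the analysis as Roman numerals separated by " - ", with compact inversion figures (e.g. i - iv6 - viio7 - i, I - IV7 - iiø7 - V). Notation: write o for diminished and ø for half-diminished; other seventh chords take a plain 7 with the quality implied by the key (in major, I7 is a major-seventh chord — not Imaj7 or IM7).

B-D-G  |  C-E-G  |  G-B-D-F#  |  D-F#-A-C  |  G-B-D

I6 - IV - I7 - V7 - I

B-D-G: root G is the tonic; major triad there is I6.
C-E-G: major triad on C = scale degree 4 → IV.
G-B-D-F#: major seventh chord on G = scale degree 1 → I7.
D-F#-A-C: dominant seventh chord on D = scale degree 5 → V7.
G-B-D: major triad on G = scale degree 1 → I.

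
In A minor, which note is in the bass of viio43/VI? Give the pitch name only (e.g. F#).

Bb

The applied chord viio43/VI is rooted on E: E-G-Bb-Db.
The figure 43 means second inversion — the fifth is in the bass.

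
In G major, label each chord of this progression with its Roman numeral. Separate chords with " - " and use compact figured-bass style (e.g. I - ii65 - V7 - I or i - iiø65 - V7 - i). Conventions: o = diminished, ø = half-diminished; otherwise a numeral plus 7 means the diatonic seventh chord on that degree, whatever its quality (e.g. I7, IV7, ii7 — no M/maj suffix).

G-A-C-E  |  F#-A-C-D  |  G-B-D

ii42 - V65 - I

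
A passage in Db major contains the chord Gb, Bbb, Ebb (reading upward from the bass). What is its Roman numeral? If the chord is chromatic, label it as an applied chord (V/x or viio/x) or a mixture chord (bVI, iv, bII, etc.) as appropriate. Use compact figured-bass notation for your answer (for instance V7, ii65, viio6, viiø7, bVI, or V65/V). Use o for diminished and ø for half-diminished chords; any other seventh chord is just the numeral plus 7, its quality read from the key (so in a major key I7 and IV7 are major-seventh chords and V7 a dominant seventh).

bII6

The pitches Ebb-Gb-Bbb form a major triad rooted on Ebb.
Ebb is the lowered second degree of Db major (diatonic 2 would be Eb). This is the Neapolitan sixth — a major triad on the lowered second degree, here in its customary first inversion.
With Gb in the bass the chord is in first inversion, so the figured bass is 6.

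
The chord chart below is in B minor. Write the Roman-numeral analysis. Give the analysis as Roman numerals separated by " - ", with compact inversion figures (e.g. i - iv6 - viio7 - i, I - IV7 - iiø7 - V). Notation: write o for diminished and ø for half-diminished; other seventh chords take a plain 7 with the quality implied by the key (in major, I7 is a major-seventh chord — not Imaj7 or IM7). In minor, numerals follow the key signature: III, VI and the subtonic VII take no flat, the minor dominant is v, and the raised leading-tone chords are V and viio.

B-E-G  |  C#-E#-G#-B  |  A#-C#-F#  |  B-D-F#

iv64 - V7/V - V6 - i

B-E-G: minor triad on E = scale degree 4 → iv64.
C#-E#-G#-B is the secondary dominant of V (dominant seventh chord on C#): V7/V.
A#-C#-F#: major triad on F# = scale degree 5 → V6.
B-D-F#: minor triad on B = scale degree 1 → i.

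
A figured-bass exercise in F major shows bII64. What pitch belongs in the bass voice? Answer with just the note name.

bII in F major has root Gb; the chord is Gb-Bb-Db.
The figure 64 means second inversion — the fifth is in the bass.

Db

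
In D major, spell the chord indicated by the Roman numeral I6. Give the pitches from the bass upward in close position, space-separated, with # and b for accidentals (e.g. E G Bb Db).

F# A D

In D major, the first degree is D, and the diatonic chord built there is a major triad.
Stacking thirds from D gives D-F#-A.
With the 6 figure the chord is in first inversion; from the bass F# upward in close position it reads F#-A-D.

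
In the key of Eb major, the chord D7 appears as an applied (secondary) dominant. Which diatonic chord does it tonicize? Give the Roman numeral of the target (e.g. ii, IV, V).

iii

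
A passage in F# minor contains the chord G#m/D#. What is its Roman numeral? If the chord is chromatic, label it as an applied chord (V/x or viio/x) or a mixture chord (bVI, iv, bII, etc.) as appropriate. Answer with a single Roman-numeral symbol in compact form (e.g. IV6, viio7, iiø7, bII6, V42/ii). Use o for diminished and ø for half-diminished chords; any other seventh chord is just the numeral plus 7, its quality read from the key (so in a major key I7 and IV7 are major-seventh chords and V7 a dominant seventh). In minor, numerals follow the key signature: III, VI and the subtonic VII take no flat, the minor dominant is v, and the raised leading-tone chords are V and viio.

ii64

Stacked in thirds the chord is G#-B-D#: a minor triad on G#.
G# is the second degree of F# minor. This is the minor supertonic, borrowed from the parallel major (the Dorian ii).
With D# in the bass the chord is in second inversion, so the figured bass is 64.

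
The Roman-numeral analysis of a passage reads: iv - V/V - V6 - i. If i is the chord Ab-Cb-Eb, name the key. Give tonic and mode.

The chord Abm is a minor triad rooted on Ab; its label is i.
If Ab is scale degree 1 and the mode makes that degree carry a minor triad, the tonic is Ab and the mode is minor.

Ab minor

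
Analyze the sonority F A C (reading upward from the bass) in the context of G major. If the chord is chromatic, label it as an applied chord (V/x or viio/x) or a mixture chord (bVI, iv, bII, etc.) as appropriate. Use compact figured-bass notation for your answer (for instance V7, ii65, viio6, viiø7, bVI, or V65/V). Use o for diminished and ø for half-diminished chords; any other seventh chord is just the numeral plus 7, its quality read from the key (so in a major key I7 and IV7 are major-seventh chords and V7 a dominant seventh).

bVII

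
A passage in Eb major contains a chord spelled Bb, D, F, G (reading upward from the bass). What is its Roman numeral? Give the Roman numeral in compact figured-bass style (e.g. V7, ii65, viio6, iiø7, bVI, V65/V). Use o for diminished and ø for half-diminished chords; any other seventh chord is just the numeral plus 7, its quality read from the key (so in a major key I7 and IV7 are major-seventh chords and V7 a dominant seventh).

iii65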